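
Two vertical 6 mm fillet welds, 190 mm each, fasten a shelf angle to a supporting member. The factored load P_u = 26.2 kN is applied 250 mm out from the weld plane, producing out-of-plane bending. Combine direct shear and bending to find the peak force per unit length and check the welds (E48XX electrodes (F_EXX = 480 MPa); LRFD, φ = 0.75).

L_w = 2 × 190 = 380 mm; section modulus (unit throat) S = 2 × L²/6 = 12030 mm².
Direct shear f_v = P/L_w = 26.2×10³/380 = 68.95 N/mm.
Moment M = P × e = 26.2×10³ × 250 = 6550000 N·mm; bending f_b = M/S = 544.3 N/mm.
f_max = √(f_v² + f_b²) = √(68.95² + 544.3²) = 548.7 N/mm.
φr_n = 0.75 × 0.6 × 480 × (0.707 × 6) = 916.3 N/mm → adequate.

f_max ≈ 549 N/mm; adequate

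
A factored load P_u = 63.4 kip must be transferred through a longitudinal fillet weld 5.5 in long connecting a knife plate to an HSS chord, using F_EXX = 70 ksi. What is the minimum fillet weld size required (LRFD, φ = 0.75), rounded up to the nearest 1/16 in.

w = 9/16 in

Total weld length L = 5.5 in.
Required throat t_e = P_u / (φ × 0.6 F_EXX × L) = 63.4 / (0.75 × 0.6 × 70 × 5.5) = 0.3659 in.
Required leg w = t_e / 0.707 = 0.5176 in → use 9/16 in.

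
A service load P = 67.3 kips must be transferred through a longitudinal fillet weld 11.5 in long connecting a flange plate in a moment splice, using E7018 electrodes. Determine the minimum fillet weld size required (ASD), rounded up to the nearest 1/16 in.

E70XX → F_EXX = 70 ksi.
Total weld length L = 11.5 in.
Required throat t_e = P × Ω / (0.6 F_EXX × L) = 67.3 × 2.0 / (0.6 × 70 × 11.5) = 0.2787 in.
Required leg w = t_e / 0.707 = 0.3942 in → use 7/16 in.

w = 7/16 in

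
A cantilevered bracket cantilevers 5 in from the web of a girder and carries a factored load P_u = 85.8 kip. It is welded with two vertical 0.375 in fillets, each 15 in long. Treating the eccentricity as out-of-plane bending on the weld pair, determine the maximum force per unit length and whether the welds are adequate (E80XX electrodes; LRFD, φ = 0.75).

E80XX → F_EXX = 80 ksi.
L_w = 2 × 15 = 30 in; section modulus (unit throat) S = 2 × L²/6 = 75 in².
Direct shear f_v = P/L_w = 85.8/30 = 2.86 kip/in.
Moment M = P × e = 85.8 × 5 = 429 kip·in; bending f_b = M/S = 5.72 kip/in.
f_max = √(f_v² + f_b²) = √(2.86² + 5.72²) = 6.395 kip/in.
φr_n = 0.75 × 0.6 × 80 × (0.707 × 0.375) = 9.544 kip/in → adequate.

f_max ≈ 6.4 kip/in; adequate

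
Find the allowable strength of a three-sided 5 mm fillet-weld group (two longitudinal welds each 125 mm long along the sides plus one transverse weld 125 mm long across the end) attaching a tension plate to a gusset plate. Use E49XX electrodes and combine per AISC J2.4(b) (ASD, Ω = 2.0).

R_n/Ω ≈ 208 kN

E49XX → F_EXX = 490 MPa.
t_e = 0.707 × 5 = 3.535 mm.
R_nwl = 0.6 × 490 × 3.535 × 250 × 10⁻³ = 259.8 kN (longitudinal, 2 welds).
R_nwt = 0.6 × 490 × 3.535 × 125 × 10⁻³ = 129.9 kN (transverse, base value).
(i) R_nwl + R_nwt = 389.7 kN; (ii) 0.85 R_nwl + 1.5 R_nwt = 415.7 kN.
R_n = max = 415.7 kN [governs: (ii)]; R_n/Ω = 207.9 kN.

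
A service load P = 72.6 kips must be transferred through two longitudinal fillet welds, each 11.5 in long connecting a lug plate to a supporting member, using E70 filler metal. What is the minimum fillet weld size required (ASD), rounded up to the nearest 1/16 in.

w = 1/4 in

E70XX → F_EXX = 70 ksi.
Total weld length L = 23 in.
Required throat t_e = P × Ω / (0.6 F_EXX × L) = 72.6 × 2.0 / (0.6 × 70 × 23) = 0.1503 in.
Required leg w = t_e / 0.707 = 0.2126 in → use 1/4 in.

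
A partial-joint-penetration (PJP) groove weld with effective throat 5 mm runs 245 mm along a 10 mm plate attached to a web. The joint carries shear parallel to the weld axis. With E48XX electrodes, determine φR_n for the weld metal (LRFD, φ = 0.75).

E48XX → F_EXX = 480 MPa.
Effective throat (given) t_e = 5 mm.
A_we = 5 × 245 = 1225 mm².
F_nw = 0.6 F_EXX = 288 MPa.
φR_n = 0.75 × 288 × 1225 × 10⁻³ = 264.6 kN.

φR_n ≈ 265 kN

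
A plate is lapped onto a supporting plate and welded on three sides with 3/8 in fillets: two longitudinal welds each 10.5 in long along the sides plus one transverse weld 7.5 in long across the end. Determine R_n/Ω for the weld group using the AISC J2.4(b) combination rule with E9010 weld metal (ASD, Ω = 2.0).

E90XX → F_EXX = 90 ksi.
t_e = 0.707 × 0.375 = 0.2651 in.
R_nwl = 0.6 × 90 × 0.2651 × 21 = 300.7 kips (longitudinal, 2 welds).
R_nwt = 0.6 × 90 × 0.2651 × 7.5 = 107.4 kips (transverse, base value).
(i) R_nwl + R_nwt = 408 kips; (ii) 0.85 R_nwl + 1.5 R_nwt = 416.6 kips.
R_n = max = 416.6 kips [governs: (ii)]; R_n/Ω = 208.3 kips.

R_n/Ω ≈ 208 kips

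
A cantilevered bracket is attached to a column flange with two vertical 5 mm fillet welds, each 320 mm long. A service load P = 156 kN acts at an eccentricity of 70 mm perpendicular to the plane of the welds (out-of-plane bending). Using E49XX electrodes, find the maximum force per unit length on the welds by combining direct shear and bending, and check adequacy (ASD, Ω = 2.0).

f_max ≈ 402 N/mm; adequate

E49XX → F_EXX = 490 MPa.
L_w = 2 × 320 = 640 mm; section modulus (unit throat) S = 2 × L²/6 = 34130 mm².
Direct shear f_v = P/L_w = 156×10³/640 = 243.8 N/mm.
Moment M = P × e = 156×10³ × 70 = 10920000 N·mm; bending f_b = M/S = 319.9 N/mm.
f_max = √(f_v² + f_b²) = √(243.8² + 319.9²) = 402.2 N/mm.
r_n/Ω = (1/2.0) × 0.6 × 490 × (0.707 × 5) = 519.6 N/mm → adequate.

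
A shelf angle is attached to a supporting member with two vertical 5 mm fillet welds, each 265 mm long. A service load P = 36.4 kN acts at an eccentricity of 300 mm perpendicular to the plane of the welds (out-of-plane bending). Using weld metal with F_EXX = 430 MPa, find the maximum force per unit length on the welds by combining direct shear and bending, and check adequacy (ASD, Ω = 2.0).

L_w = 2 × 265 = 530 mm; section modulus (unit throat) S = 2 × L²/6 = 23410 mm².
Direct shear f_v = P/L_w = 36.4×10³/530 = 68.68 N/mm.
Moment M = P × e = 36.4×10³ × 300 = 10920000 N·mm; bending f_b = M/S = 466.5 N/mm.
f_max = √(f_v² + f_b²) = √(68.68² + 466.5²) = 471.5 N/mm.
r_n/Ω = (1/2.0) × 0.6 × 430 × (0.707 × 5) = 456 N/mm → NOT adequate.

f_max ≈ 472 N/mm; NOT adequate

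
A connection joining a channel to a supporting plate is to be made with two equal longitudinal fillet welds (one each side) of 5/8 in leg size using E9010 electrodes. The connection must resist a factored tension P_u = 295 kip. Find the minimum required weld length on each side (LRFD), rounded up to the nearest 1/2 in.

E90XX → F_EXX = 90 ksi.
Throat t_e = 0.707 × 0.625 = 0.4419 in.
φr_n = 0.75 × 0.6 × 90 × 0.4419 = 17.9 kip/in.
L_req = P_u / φr_n = 295 / 17.9 = 16.48 in total.
Per side: 16.48 / 2 = 8.242 in.
Round up → use L = 8.5 in on each side.

L = 8.5 in on each side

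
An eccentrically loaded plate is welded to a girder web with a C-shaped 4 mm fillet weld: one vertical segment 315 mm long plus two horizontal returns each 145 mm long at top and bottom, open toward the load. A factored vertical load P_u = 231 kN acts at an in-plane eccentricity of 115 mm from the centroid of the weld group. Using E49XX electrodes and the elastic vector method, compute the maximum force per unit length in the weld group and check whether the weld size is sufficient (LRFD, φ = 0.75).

f_max ≈ 748 N/mm; NOT adequate

E49XX → F_EXX = 490 MPa.
Total weld length L_w = 605 mm. Treat welds as unit-width lines.
Centroid: x̄ = 2×145×72.5 / 605 = 34.75 mm from the vertical weld.
Polar moment about centroid: J = I_x + I_y = [315³/12 + 2×145×157.5²] + [315×34.75² + 2(145³/12 + 145×37.75²)] = 11100000 mm³.
Direct shear f_v = P/L_w = 231×10³ / 605 = 381.8 N/mm (vertical).
Torsion M = P·e = 231×10³ × 115 = 26565000 N·mm.
Critical point at (x, y) = (110.2, 157.5) from centroid. f_tx = M·y/J = 376.9 N/mm; f_ty = M·x/J = 263.8 N/mm.
Resultant f_max = √[f_tx² + (f_v + f_ty)²] = √[376.9² + (381.8 + 263.8)²] = 747.6 N/mm.
Capacity per unit length: φr_n = 0.75 × 0.6 × 490 × (0.707 × 4) = 623.6 N/mm.
747.6 > 623.6 → NOT adequate.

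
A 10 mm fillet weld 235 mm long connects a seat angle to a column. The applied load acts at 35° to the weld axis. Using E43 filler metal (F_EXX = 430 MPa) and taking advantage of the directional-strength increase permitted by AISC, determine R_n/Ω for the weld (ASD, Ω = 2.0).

t_e = 0.707 × 10 = 7.07 mm; A_we = 7.07 × 235 = 1661 mm².
Directional factor: 1.0 + 0.5 sin^1.5(35°) = 1.217.
F_nw = 0.6 × 430 × 1.217 = 314 MPa.
R_n/Ω = (314 × 1661) / 2.0 × 10⁻³ = 260.9 kN.

R_n/Ω ≈ 261 kN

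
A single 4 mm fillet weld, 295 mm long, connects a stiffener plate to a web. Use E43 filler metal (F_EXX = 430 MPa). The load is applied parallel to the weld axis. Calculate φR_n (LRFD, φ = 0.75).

φR_n ≈ 161 kN

Effective throat t_e = 0.707 × 4 = 2.828 mm.
Total length L = 295 mm; A_we = 2.828 × 295 = 834.3 mm².
F_nw = 0.6 F_EXX = 0.6 × 430 = 258 MPa.
φR_n = 0.75 × 258 × 834.3 × 10⁻³ = 161.4 kN.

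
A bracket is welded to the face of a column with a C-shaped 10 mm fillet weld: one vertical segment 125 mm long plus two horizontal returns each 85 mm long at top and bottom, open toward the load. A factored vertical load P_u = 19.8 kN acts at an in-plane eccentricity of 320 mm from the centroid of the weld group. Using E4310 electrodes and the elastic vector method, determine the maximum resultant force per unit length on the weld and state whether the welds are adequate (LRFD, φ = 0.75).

E43XX → F_EXX = 430 MPa.
Total weld length L_w = 295 mm. Treat welds as unit-width lines.
Centroid: x̄ = 2×85×42.5 / 295 = 24.49 mm from the vertical weld.
Polar moment about centroid: J = I_x + I_y = [125³/12 + 2×85×62.5²] + [125×24.49² + 2(85³/12 + 85×18.01²)] = 1059000 mm³.
Direct shear f_v = P/L_w = 19.8×10³ / 295 = 67.12 N/mm (vertical).
Torsion M = P·e = 19.8×10³ × 320 = 6336000 N·mm.
Critical point at (x, y) = (60.51, 62.5) from centroid. f_tx = M·y/J = 373.8 N/mm; f_ty = M·x/J = 361.9 N/mm.
Resultant f_max = √[f_tx² + (f_v + f_ty)²] = √[373.8² + (67.12 + 361.9)²] = 569.1 N/mm.
Capacity per unit length: φr_n = 0.75 × 0.6 × 430 × (0.707 × 10) = 1368 N/mm.
569.1 ≤ 1368 → adequate.

f_max ≈ 569 N/mm; adequate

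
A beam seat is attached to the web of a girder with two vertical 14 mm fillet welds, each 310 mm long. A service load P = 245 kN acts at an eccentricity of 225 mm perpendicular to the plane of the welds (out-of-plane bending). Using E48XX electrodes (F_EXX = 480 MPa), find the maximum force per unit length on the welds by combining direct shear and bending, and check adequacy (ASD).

f_max ≈ 1770 N/mm; NOT adequate

L_w = 2 × 310 = 620 mm; section modulus (unit throat) S = 2 × L²/6 = 32030 mm².
Direct shear f_v = P/L_w = 245×10³/620 = 395.2 N/mm.
Moment M = P × e = 245×10³ × 225 = 55125000 N·mm; bending f_b = M/S = 1721 N/mm.
f_max = √(f_v² + f_b²) = √(395.2² + 1721²) = 1766 N/mm.
r_n/Ω = (1/2.0) × 0.6 × 480 × (0.707 × 14) = 1425 N/mm → NOT adequate.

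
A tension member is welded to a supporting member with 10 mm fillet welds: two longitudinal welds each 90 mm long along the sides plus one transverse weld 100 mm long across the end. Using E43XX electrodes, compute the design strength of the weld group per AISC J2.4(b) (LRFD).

φR_n ≈ 415 kN

E43XX → F_EXX = 430 MPa.
t_e = 0.707 × 10 = 7.07 mm.
R_nwl = 0.6 × 430 × 7.07 × 180 × 10⁻³ = 328.3 kN (longitudinal, 2 welds).
R_nwt = 0.6 × 430 × 7.07 × 100 × 10⁻³ = 182.4 kN (transverse, base value).
(i) R_nwl + R_nwt = 510.7 kN; (ii) 0.85 R_nwl + 1.5 R_nwt = 552.7 kN.
R_n = max = 552.7 kN [governs: (ii)]; φR_n = 414.5 kN.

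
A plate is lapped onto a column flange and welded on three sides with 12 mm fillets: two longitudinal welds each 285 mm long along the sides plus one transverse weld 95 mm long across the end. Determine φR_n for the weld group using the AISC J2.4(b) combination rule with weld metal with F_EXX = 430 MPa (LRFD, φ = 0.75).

φR_n ≈ 1090 kN

t_e = 0.707 × 12 = 8.484 mm.
R_nwl = 0.6 × 430 × 8.484 × 570 × 10⁻³ = 1248 kN (longitudinal, 2 welds).
R_nwt = 0.6 × 430 × 8.484 × 95 × 10⁻³ = 207.9 kN (transverse, base value).
(i) R_nwl + R_nwt = 1456 kN; (ii) 0.85 R_nwl + 1.5 R_nwt = 1372 kN.
R_n = max = 1456 kN [governs: (i)]; φR_n = 1092 kN.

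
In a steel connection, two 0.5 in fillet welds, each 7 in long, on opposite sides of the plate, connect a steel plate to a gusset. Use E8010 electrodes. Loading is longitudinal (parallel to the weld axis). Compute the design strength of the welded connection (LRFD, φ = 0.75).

φR_n ≈ 178 kips

E80XX → F_EXX = 80 ksi.
Effective throat t_e = 0.707 × 0.5 = 0.3535 in.
Total length L = 14 in; A_we = 0.3535 × 14 = 4.949 in².
F_nw = 0.6 F_EXX = 0.6 × 80 = 48 ksi.
φR_n = 0.75 × 48 × 4.949 = 178.2 kips.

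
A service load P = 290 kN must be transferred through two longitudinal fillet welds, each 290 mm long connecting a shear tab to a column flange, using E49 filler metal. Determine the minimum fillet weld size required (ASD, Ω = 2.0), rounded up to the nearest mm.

E49XX → F_EXX = 490 MPa.
Total weld length L = 580 mm.
Required throat t_e = P × Ω / (0.6 F_EXX × L) = 290 × 2.0 / (0.6 × 490 × 580 × 10⁻³) = 3.401 mm.
Required leg w = t_e / 0.707 = 4.811 mm → use 5 mm.

w = 5 mm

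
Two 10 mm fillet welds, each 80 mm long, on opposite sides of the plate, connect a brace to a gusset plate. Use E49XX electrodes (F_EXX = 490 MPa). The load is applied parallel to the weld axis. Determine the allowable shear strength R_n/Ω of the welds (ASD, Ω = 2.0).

R_n/Ω ≈ 166 kN

Effective throat t_e = 0.707 × 10 = 7.07 mm.
Total length L = 160 mm; A_we = 7.07 × 160 = 1131 mm².
F_nw = 0.6 F_EXX = 0.6 × 490 = 294 MPa.
R_n = 294 × 1131 × 10⁻³ = 332.6 kN; R_n/Ω = 332.6/2.0 = 166.3 kN.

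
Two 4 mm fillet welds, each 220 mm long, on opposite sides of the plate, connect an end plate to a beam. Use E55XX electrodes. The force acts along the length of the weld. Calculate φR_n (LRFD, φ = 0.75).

E55XX → F_EXX = 550 MPa.
Effective throat t_e = 0.707 × 4 = 2.828 mm.
Total length L = 440 mm; A_we = 2.828 × 440 = 1244 mm².
F_nw = 0.6 F_EXX = 0.6 × 550 = 330 MPa.
φR_n = 0.75 × 330 × 1244 × 10⁻³ = 308 kN.

φR_n ≈ 308 kN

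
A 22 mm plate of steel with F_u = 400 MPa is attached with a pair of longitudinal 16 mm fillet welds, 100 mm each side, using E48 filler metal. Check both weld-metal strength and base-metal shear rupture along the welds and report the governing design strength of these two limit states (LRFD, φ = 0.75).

φR_n ≈ 489 kN (weld metal governs)

E48XX → F_EXX = 480 MPa.
t_e = 0.707 × 16 = 11.31 mm; L = 200 mm.
Weld metal: φR_n = 0.75 × 0.6 × 480 × 11.31 × 200 × 10⁻³ = 488.7 kN.
Base metal (shear rupture): φR_n = 0.75 × 0.6 × 400 × 22 × 200 × 10⁻³ = 792 kN.
Governing: weld metal.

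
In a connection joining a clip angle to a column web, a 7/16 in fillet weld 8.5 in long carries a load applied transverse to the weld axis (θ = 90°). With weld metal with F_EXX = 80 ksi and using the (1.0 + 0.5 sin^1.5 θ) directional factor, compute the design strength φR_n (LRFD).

t_e = 0.707 × 0.4375 = 0.3093 in; A_we = 0.3093 × 8.5 = 2.629 in².
Directional factor: 1.0 + 0.5 sin^1.5(90°) = 1.5.
F_nw = 0.6 × 80 × 1.5 = 72 ksi.
φR_n = 0.75 × 72 × 2.629 = 142 kip.

φR_n ≈ 142 kip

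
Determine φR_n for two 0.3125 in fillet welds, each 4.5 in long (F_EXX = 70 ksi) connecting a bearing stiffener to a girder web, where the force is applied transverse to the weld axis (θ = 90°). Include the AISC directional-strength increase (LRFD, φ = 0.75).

t_e = 0.707 × 0.3125 = 0.2209 in; A_we = 0.2209 × 9 = 1.988 in².
Directional factor: 1.0 + 0.5 sin^1.5(90°) = 1.5.
F_nw = 0.6 × 70 × 1.5 = 63 ksi.
φR_n = 0.75 × 63 × 1.988 = 93.95 kips.

φR_n ≈ 94 kips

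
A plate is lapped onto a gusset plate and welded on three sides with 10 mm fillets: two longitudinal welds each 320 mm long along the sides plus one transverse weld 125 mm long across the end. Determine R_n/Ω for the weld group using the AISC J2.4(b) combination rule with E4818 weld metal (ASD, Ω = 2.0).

R_n/Ω ≈ 779 kN

E48XX → F_EXX = 480 MPa.
t_e = 0.707 × 10 = 7.07 mm.
R_nwl = 0.6 × 480 × 7.07 × 640 × 10⁻³ = 1303 kN (longitudinal, 2 welds).
R_nwt = 0.6 × 480 × 7.07 × 125 × 10⁻³ = 254.5 kN (transverse, base value).
(i) R_nwl + R_nwt = 1558 kN; (ii) 0.85 R_nwl + 1.5 R_nwt = 1489 kN.
R_n = max = 1558 kN [governs: (i)]; R_n/Ω = 778.8 kN.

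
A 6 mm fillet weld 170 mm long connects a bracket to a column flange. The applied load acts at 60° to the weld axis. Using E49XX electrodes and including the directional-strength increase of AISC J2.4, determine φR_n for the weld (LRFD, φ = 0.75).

E49XX → F_EXX = 490 MPa.
t_e = 0.707 × 6 = 4.242 mm; A_we = 4.242 × 170 = 721.1 mm².
Directional factor: 1.0 + 0.5 sin^1.5(60°) = 1.403.
F_nw = 0.6 × 490 × 1.403 = 412.5 MPa.
φR_n = 0.75 × 412.5 × 721.1 × 10⁻³ = 223.1 kN.

φR_n ≈ 223 kN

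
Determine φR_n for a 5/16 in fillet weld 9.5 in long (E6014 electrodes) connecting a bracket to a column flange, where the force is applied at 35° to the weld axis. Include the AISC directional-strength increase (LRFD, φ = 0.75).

φR_n ≈ 69 kip

E60XX → F_EXX = 60 ksi.
t_e = 0.707 × 0.3125 = 0.2209 in; A_we = 0.2209 × 9.5 = 2.099 in².
Directional factor: 1.0 + 0.5 sin^1.5(35°) = 1.217.
F_nw = 0.6 × 60 × 1.217 = 43.82 ksi.
φR_n = 0.75 × 43.82 × 2.099 = 68.98 kip.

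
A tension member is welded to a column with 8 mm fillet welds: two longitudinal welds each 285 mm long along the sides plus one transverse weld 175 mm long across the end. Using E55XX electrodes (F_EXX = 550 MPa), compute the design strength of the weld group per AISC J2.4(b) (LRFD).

t_e = 0.707 × 8 = 5.656 mm.
R_nwl = 0.6 × 550 × 5.656 × 570 × 10⁻³ = 1064 kN (longitudinal, 2 welds).
R_nwt = 0.6 × 550 × 5.656 × 175 × 10⁻³ = 326.6 kN (transverse, base value).
(i) R_nwl + R_nwt = 1391 kN; (ii) 0.85 R_nwl + 1.5 R_nwt = 1394 kN.
R_n = max = 1394 kN [governs: (ii)]; φR_n = 1046 kN.

φR_n ≈ 1050 kN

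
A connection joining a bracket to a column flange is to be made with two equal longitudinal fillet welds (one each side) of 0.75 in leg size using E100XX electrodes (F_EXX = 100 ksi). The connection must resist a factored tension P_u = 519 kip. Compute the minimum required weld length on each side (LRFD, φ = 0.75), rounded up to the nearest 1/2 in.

Throat t_e = 0.707 × 0.75 = 0.5302 in.
φr_n = 0.75 × 0.6 × 100 × 0.5302 = 23.86 kip/in.
L_req = P_u / φr_n = 519 / 23.86 = 21.75 in total.
Per side: 21.75 / 2 = 10.88 in.
Round up → use L = 11 in on each side.

L = 11 in on each side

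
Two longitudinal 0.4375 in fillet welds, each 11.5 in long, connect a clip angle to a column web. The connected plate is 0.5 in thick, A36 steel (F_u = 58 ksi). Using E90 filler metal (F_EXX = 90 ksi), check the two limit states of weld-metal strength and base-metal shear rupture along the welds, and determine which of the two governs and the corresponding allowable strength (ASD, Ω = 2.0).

t_e = 0.707 × 0.4375 = 0.3093 in; L = 23 in.
Weld metal: R_n/Ω = (1/2.0) × 0.6 × 90 × 0.3093 × 23 = 192.1 kip.
Base metal (shear rupture): R_n/Ω = (1/2.0) × 0.6 × 58 × 0.5 × 23 = 200.1 kip.
Governing: weld metal.

R_n/Ω ≈ 192 kip (weld metal governs)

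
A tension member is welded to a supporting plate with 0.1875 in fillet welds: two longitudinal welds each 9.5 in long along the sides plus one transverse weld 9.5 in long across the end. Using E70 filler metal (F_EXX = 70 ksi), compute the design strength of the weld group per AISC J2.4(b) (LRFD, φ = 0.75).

φR_n ≈ 127 kips

t_e = 0.707 × 0.1875 = 0.1326 in.
R_nwl = 0.6 × 70 × 0.1326 × 19 = 105.8 kips (longitudinal, 2 welds).
R_nwt = 0.6 × 70 × 0.1326 × 9.5 = 52.89 kips (transverse, base value).
(i) R_nwl + R_nwt = 158.7 kips; (ii) 0.85 R_nwl + 1.5 R_nwt = 169.3 kips.
R_n = max = 169.3 kips [governs: (ii)]; φR_n = 126.9 kips.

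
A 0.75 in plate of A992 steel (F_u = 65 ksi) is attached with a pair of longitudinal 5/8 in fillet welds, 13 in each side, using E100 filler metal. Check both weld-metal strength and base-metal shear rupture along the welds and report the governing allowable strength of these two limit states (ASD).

R_n/Ω ≈ 345 kips (weld metal governs)

E100XX → F_EXX = 100 ksi.
t_e = 0.707 × 0.625 = 0.4419 in; L = 26 in.
Weld metal: R_n/Ω = (1/2.0) × 0.6 × 100 × 0.4419 × 26 = 344.7 kips.
Base metal (shear rupture): R_n/Ω = (1/2.0) × 0.6 × 65 × 0.75 × 26 = 380.2 kips.
Governing: weld metal.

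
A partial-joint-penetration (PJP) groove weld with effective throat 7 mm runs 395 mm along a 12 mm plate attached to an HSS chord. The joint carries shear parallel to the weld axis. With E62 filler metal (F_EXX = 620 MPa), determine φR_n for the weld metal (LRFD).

Effective throat (given) t_e = 7 mm.
A_we = 7 × 395 = 2765 mm².
F_nw = 0.6 F_EXX = 372 MPa.
φR_n = 0.75 × 372 × 2765 × 10⁻³ = 771.4 kN.

φR_n ≈ 771 kN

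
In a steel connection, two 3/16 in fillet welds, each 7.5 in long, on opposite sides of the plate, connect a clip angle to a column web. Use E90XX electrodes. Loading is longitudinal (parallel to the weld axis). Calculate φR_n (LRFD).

E90XX → F_EXX = 90 ksi.
Effective throat t_e = 0.707 × 0.1875 = 0.1326 in.
Total length L = 15 in; A_we = 0.1326 × 15 = 1.988 in².
F_nw = 0.6 F_EXX = 0.6 × 90 = 54 ksi.
φR_n = 0.75 × 54 × 1.988 = 80.53 kip.

φR_n ≈ 80.5 kip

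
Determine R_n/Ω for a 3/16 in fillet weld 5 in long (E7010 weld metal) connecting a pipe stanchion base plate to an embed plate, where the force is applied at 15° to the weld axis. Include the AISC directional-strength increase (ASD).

R_n/Ω ≈ 14.8 kip

E70XX → F_EXX = 70 ksi.
t_e = 0.707 × 0.1875 = 0.1326 in; A_we = 0.1326 × 5 = 0.6628 in².
Directional factor: 1.0 + 0.5 sin^1.5(15°) = 1.066.
F_nw = 0.6 × 70 × 1.066 = 44.77 ksi.
R_n/Ω = (44.77 × 0.6628) / 2.0 = 14.84 kip.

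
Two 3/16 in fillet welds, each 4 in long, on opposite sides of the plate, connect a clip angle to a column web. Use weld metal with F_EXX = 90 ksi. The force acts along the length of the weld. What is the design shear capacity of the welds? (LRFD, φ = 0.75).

φR_n ≈ 43 kips

Effective throat t_e = 0.707 × 0.1875 = 0.1326 in.
Total length L = 8 in; A_we = 0.1326 × 8 = 1.06 in².
F_nw = 0.6 F_EXX = 0.6 × 90 = 54 ksi.
φR_n = 0.75 × 54 × 1.06 = 42.95 kips.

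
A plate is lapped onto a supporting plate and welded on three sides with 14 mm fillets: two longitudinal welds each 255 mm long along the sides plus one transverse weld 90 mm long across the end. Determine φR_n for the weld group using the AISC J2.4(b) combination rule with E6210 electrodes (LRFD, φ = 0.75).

φR_n ≈ 1660 kN

E62XX → F_EXX = 620 MPa.
t_e = 0.707 × 14 = 9.898 mm.
R_nwl = 0.6 × 620 × 9.898 × 510 × 10⁻³ = 1878 kN (longitudinal, 2 welds).
R_nwt = 0.6 × 620 × 9.898 × 90 × 10⁻³ = 331.4 kN (transverse, base value).
(i) R_nwl + R_nwt = 2209 kN; (ii) 0.85 R_nwl + 1.5 R_nwt = 2093 kN.
R_n = max = 2209 kN [governs: (i)]; φR_n = 1657 kN.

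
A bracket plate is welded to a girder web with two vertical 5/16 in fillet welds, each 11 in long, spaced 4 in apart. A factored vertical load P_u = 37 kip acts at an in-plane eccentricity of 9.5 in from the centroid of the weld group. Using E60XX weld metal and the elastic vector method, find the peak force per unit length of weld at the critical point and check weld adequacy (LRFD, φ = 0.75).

E60XX → F_EXX = 60 ksi.
Total weld length L_w = 22 in. Treat welds as unit-width lines.
Polar moment about centroid: J = 2[d³/12 + d(b/2)²] = 2[11³/12 + 11×2²] = 309.8 in³.
Direct shear f_v = P/L_w = 37 / 22 = 1.682 kip/in (vertical).
Torsion M = P·e = 37 × 9.5 = 351.5 kip·in.
Critical point at (x, y) = (2, 5.5) from centroid. f_tx = M·y/J = 6.24 kip/in; f_ty = M·x/J = 2.269 kip/in.
Resultant f_max = √[f_tx² + (f_v + f_ty)²] = √[6.24² + (1.682 + 2.269)²] = 7.385 kip/in.
Capacity per unit length: φr_n = 0.75 × 0.6 × 60 × (0.707 × 0.3125) = 5.965 kip/in.
7.385 > 5.965 → NOT adequate.

f_max ≈ 7.39 kip/in; NOT adequate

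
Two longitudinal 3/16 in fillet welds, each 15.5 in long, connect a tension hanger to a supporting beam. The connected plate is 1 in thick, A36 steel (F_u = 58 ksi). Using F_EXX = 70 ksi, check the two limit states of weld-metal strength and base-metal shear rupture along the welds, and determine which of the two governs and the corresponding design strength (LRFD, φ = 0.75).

t_e = 0.707 × 0.1875 = 0.1326 in; L = 31 in.
Weld metal: φR_n = 0.75 × 0.6 × 70 × 0.1326 × 31 = 129.4 kips.
Base metal (shear rupture): φR_n = 0.75 × 0.6 × 58 × 1 × 31 = 809.1 kips.
Governing: weld metal.

φR_n ≈ 129 kips (weld metal governs)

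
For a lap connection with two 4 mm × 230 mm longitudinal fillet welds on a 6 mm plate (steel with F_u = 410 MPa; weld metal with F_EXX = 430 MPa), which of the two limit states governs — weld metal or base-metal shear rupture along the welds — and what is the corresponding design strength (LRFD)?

t_e = 0.707 × 4 = 2.828 mm; L = 460 mm.
Weld metal: φR_n = 0.75 × 0.6 × 430 × 2.828 × 460 × 10⁻³ = 251.7 kN.
Base metal (shear rupture): φR_n = 0.75 × 0.6 × 410 × 6 × 460 × 10⁻³ = 509.2 kN.
Governing: weld metal.

φR_n ≈ 252 kN (weld metal governs)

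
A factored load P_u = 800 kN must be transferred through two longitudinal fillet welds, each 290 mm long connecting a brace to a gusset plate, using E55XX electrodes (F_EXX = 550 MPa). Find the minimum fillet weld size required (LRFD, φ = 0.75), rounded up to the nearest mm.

w = 8 mm

Total weld length L = 580 mm.
Required throat t_e = P_u / (φ × 0.6 F_EXX × L) = 800 / (0.75 × 0.6 × 550 × 580 × 10⁻³) = 5.573 mm.
Required leg w = t_e / 0.707 = 7.883 mm → use 8 mm.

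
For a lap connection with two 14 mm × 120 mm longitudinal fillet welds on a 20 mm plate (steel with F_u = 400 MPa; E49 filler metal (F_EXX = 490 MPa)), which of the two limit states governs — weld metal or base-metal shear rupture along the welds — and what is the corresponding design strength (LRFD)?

φR_n ≈ 524 kN (weld metal governs)

t_e = 0.707 × 14 = 9.898 mm; L = 240 mm.
Weld metal: φR_n = 0.75 × 0.6 × 490 × 9.898 × 240 × 10⁻³ = 523.8 kN.
Base metal (shear rupture): φR_n = 0.75 × 0.6 × 400 × 20 × 240 × 10⁻³ = 864 kN.
Governing: weld metal.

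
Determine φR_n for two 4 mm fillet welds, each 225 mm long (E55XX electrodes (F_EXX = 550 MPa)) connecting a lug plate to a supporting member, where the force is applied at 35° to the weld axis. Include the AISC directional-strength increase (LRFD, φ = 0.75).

t_e = 0.707 × 4 = 2.828 mm; A_we = 2.828 × 450 = 1273 mm².
Directional factor: 1.0 + 0.5 sin^1.5(35°) = 1.217.
F_nw = 0.6 × 550 × 1.217 = 401.7 MPa.
φR_n = 0.75 × 401.7 × 1273 × 10⁻³ = 383.4 kN.

φR_n ≈ 383 kN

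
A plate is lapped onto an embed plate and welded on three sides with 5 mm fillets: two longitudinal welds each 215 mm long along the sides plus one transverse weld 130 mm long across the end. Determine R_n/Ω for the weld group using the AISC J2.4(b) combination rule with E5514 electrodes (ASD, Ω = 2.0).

E55XX → F_EXX = 550 MPa.
t_e = 0.707 × 5 = 3.535 mm.
R_nwl = 0.6 × 550 × 3.535 × 430 × 10⁻³ = 501.6 kN (longitudinal, 2 welds).
R_nwt = 0.6 × 550 × 3.535 × 130 × 10⁻³ = 151.7 kN (transverse, base value).
(i) R_nwl + R_nwt = 653.3 kN; (ii) 0.85 R_nwl + 1.5 R_nwt = 653.9 kN.
R_n = max = 653.9 kN [governs: (ii)]; R_n/Ω = 326.9 kN.

R_n/Ω ≈ 327 kN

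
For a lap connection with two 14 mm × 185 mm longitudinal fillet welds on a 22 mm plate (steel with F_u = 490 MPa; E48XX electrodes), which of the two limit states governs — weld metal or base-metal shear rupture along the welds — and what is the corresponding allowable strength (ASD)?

R_n/Ω ≈ 527 kN (weld metal governs)

E48XX → F_EXX = 480 MPa.
t_e = 0.707 × 14 = 9.898 mm; L = 370 mm.
Weld metal: R_n/Ω = (1/2.0) × 0.6 × 480 × 9.898 × 370 × 10⁻³ = 527.4 kN.
Base metal (shear rupture): R_n/Ω = (1/2.0) × 0.6 × 490 × 22 × 370 × 10⁻³ = 1197 kN.
Governing: weld metal.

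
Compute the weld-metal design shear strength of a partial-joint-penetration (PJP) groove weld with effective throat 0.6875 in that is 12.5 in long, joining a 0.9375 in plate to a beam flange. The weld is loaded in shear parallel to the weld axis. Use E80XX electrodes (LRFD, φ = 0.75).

E80XX → F_EXX = 80 ksi.
Effective throat (given) t_e = 0.6875 in.
A_we = 0.6875 × 12.5 = 8.594 in².
F_nw = 0.6 F_EXX = 48 ksi.
φR_n = 0.75 × 48 × 8.594 = 309.4 kip.

φR_n ≈ 309 kip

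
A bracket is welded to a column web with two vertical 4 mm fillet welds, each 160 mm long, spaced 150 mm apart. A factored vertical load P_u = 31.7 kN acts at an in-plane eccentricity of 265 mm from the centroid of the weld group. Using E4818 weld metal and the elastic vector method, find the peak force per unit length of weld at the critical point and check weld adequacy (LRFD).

f_max ≈ 445 N/mm; adequate

E48XX → F_EXX = 480 MPa.
Total weld length L_w = 320 mm. Treat welds as unit-width lines.
Polar moment about centroid: J = 2[d³/12 + d(b/2)²] = 2[160³/12 + 160×75²] = 2483000 mm³.
Direct shear f_v = P/L_w = 31.7×10³ / 320 = 99.06 N/mm (vertical).
Torsion M = P·e = 31.7×10³ × 265 = 8400500 N·mm.
Critical point at (x, y) = (75, 80) from centroid. f_tx = M·y/J = 270.7 N/mm; f_ty = M·x/J = 253.8 N/mm.
Resultant f_max = √[f_tx² + (f_v + f_ty)²] = √[270.7² + (99.06 + 253.8)²] = 444.7 N/mm.
Capacity per unit length: φr_n = 0.75 × 0.6 × 480 × (0.707 × 4) = 610.8 N/mm.
444.7 ≤ 610.8 → adequate.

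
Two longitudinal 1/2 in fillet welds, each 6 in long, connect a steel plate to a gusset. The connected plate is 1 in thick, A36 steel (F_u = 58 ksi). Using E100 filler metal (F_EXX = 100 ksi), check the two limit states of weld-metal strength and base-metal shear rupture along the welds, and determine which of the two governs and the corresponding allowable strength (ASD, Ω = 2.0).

R_n/Ω ≈ 127 kips (weld metal governs)

t_e = 0.707 × 0.5 = 0.3535 in; L = 12 in.
Weld metal: R_n/Ω = (1/2.0) × 0.6 × 100 × 0.3535 × 12 = 127.3 kips.
Base metal (shear rupture): R_n/Ω = (1/2.0) × 0.6 × 58 × 1 × 12 = 208.8 kips.
Governing: weld metal.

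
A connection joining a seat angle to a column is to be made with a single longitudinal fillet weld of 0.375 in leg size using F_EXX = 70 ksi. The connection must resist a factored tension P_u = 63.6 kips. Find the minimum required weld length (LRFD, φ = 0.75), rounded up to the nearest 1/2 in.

L = 8 in

Throat t_e = 0.707 × 0.375 = 0.2651 in.
φr_n = 0.75 × 0.6 × 70 × 0.2651 = 8.351 kips/in.
L_req = P_u / φr_n = 63.6 / 8.351 = 7.615 in total.
Round up → use L = 8 in.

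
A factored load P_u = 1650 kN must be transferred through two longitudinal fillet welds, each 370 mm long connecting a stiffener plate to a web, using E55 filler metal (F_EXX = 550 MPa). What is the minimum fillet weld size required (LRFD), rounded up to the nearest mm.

w = 13 mm

Total weld length L = 740 mm.
Required throat t_e = P_u / (φ × 0.6 F_EXX × L) = 1650 / (0.75 × 0.6 × 550 × 740 × 10⁻³) = 9.009 mm.
Required leg w = t_e / 0.707 = 12.74 mm → use 13 mm.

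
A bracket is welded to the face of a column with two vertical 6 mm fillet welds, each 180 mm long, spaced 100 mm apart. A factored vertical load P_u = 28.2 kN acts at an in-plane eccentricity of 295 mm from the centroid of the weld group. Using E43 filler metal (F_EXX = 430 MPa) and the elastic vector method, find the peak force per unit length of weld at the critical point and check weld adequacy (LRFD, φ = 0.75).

f_max ≈ 500 N/mm; adequate

Total weld length L_w = 360 mm. Treat welds as unit-width lines.
Polar moment about centroid: J = 2[d³/12 + d(b/2)²] = 2[180³/12 + 180×50²] = 1872000 mm³.
Direct shear f_v = P/L_w = 28.2×10³ / 360 = 78.33 N/mm (vertical).
Torsion M = P·e = 28.2×10³ × 295 = 8319000 N·mm.
Critical point at (x, y) = (50, 90) from centroid. f_tx = M·y/J = 400 N/mm; f_ty = M·x/J = 222.2 N/mm.
Resultant f_max = √[f_tx² + (f_v + f_ty)²] = √[400² + (78.33 + 222.2)²] = 500.3 N/mm.
Capacity per unit length: φr_n = 0.75 × 0.6 × 430 × (0.707 × 6) = 820.8 N/mm.
500.3 ≤ 820.8 → adequate.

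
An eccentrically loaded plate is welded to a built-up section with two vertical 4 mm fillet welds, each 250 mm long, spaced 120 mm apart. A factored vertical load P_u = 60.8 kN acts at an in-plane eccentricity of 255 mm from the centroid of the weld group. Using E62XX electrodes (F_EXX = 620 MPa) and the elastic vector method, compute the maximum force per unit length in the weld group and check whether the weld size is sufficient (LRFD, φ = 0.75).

Total weld length L_w = 500 mm. Treat welds as unit-width lines.
Polar moment about centroid: J = 2[d³/12 + d(b/2)²] = 2[250³/12 + 250×60²] = 4404000 mm³.
Direct shear f_v = P/L_w = 60.8×10³ / 500 = 121.6 N/mm (vertical).
Torsion M = P·e = 60.8×10³ × 255 = 15504000 N·mm.
Critical point at (x, y) = (60, 125) from centroid. f_tx = M·y/J = 440 N/mm; f_ty = M·x/J = 211.2 N/mm.
Resultant f_max = √[f_tx² + (f_v + f_ty)²] = √[440² + (121.6 + 211.2)²] = 551.7 N/mm.
Capacity per unit length: φr_n = 0.75 × 0.6 × 620 × (0.707 × 4) = 789 N/mm.
551.7 ≤ 789 → adequate.

f_max ≈ 552 N/mm; adequate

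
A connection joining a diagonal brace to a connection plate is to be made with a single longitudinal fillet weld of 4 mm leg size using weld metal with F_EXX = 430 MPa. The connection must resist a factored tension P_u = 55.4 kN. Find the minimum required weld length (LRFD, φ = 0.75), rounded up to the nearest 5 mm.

L = 105 mm

Throat t_e = 0.707 × 4 = 2.828 mm.
φr_n = 0.75 × 0.6 × 430 × 2.828 × 10⁻³ = 0.5472 kN/mm.
L_req = P_u / φr_n = 55.4 / 0.5472 = 101.2 mm total.
Round up → use L = 105 mm.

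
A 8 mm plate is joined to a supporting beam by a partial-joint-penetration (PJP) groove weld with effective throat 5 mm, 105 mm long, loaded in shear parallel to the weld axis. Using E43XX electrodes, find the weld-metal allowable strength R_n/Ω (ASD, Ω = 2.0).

E43XX → F_EXX = 430 MPa.
Effective throat (given) t_e = 5 mm.
A_we = 5 × 105 = 525 mm².
F_nw = 0.6 F_EXX = 258 MPa.
R_n/Ω = (258 × 525) / 2.0 × 10⁻³ = 67.72 kN.

R_n/Ω ≈ 67.7 kN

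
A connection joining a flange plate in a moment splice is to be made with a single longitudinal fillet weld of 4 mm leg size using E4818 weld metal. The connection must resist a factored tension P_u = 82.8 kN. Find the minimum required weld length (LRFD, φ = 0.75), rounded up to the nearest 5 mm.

L = 140 mm

E48XX → F_EXX = 480 MPa.
Throat t_e = 0.707 × 4 = 2.828 mm.
φr_n = 0.75 × 0.6 × 480 × 2.828 × 10⁻³ = 0.6108 kN/mm.
L_req = P_u / φr_n = 82.8 / 0.6108 = 135.5 mm total.
Round up → use L = 140 mm.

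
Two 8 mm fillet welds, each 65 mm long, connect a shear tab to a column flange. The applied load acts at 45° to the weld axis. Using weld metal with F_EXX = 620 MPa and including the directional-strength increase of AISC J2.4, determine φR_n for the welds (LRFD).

φR_n ≈ 266 kN

t_e = 0.707 × 8 = 5.656 mm; A_we = 5.656 × 130 = 735.3 mm².
Directional factor: 1.0 + 0.5 sin^1.5(45°) = 1.297.
F_nw = 0.6 × 620 × 1.297 = 482.6 MPa.
φR_n = 0.75 × 482.6 × 735.3 × 10⁻³ = 266.1 kN.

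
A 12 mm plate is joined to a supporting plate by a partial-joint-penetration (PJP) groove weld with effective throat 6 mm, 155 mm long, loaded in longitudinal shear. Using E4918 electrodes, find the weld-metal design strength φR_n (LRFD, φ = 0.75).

φR_n ≈ 205 kN

E49XX → F_EXX = 490 MPa.
Effective throat (given) t_e = 6 mm.
A_we = 6 × 155 = 930 mm².
F_nw = 0.6 F_EXX = 294 MPa.
φR_n = 0.75 × 294 × 930 × 10⁻³ = 205.1 kN.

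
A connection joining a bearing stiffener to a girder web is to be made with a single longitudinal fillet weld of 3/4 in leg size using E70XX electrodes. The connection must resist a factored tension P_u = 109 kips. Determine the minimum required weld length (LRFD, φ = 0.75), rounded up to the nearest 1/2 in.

L = 7 in

E70XX → F_EXX = 70 ksi.
Throat t_e = 0.707 × 0.75 = 0.5302 in.
φr_n = 0.75 × 0.6 × 70 × 0.5302 = 16.7 kips/in.
L_req = P_u / φr_n = 109 / 16.7 = 6.526 in total.
Round up → use L = 7 in.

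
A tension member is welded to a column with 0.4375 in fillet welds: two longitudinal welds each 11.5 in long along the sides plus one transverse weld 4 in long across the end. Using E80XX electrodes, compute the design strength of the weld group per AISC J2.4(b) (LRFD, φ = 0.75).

φR_n ≈ 301 kip

E80XX → F_EXX = 80 ksi.
t_e = 0.707 × 0.4375 = 0.3093 in.
R_nwl = 0.6 × 80 × 0.3093 × 23 = 341.5 kip (longitudinal, 2 welds).
R_nwt = 0.6 × 80 × 0.3093 × 4 = 59.39 kip (transverse, base value).
(i) R_nwl + R_nwt = 400.9 kip; (ii) 0.85 R_nwl + 1.5 R_nwt = 379.3 kip.
R_n = max = 400.9 kip [governs: (i)]; φR_n = 300.7 kip.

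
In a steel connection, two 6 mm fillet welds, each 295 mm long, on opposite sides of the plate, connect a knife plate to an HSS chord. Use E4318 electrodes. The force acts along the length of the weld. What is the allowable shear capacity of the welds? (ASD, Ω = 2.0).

R_n/Ω ≈ 323 kN

E43XX → F_EXX = 430 MPa.
Effective throat t_e = 0.707 × 6 = 4.242 mm.
Total length L = 590 mm; A_we = 4.242 × 590 = 2503 mm².
F_nw = 0.6 F_EXX = 0.6 × 430 = 258 MPa.
R_n = 258 × 2503 × 10⁻³ = 645.7 kN; R_n/Ω = 645.7/2.0 = 322.9 kN.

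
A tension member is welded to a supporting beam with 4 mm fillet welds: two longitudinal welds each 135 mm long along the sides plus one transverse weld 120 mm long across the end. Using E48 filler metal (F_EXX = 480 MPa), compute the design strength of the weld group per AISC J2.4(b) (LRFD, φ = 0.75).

t_e = 0.707 × 4 = 2.828 mm.
R_nwl = 0.6 × 480 × 2.828 × 270 × 10⁻³ = 219.9 kN (longitudinal, 2 welds).
R_nwt = 0.6 × 480 × 2.828 × 120 × 10⁻³ = 97.74 kN (transverse, base value).
(i) R_nwl + R_nwt = 317.6 kN; (ii) 0.85 R_nwl + 1.5 R_nwt = 333.5 kN.
R_n = max = 333.5 kN [governs: (ii)]; φR_n = 250.1 kN.

φR_n ≈ 250 kN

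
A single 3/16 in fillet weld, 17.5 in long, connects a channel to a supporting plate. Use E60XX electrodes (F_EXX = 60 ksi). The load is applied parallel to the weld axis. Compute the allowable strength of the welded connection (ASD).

Effective throat t_e = 0.707 × 0.1875 = 0.1326 in.
Total length L = 17.5 in; A_we = 0.1326 × 17.5 = 2.32 in².
F_nw = 0.6 F_EXX = 0.6 × 60 = 36 ksi.
R_n = 36 × 2.32 = 83.51 kips; R_n/Ω = 83.51/2.0 = 41.76 kips.

R_n/Ω ≈ 41.8 kips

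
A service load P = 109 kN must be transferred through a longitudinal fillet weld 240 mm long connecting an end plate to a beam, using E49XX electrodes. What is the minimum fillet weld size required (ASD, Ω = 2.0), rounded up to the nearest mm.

w = 5 mm

E49XX → F_EXX = 490 MPa.
Total weld length L = 240 mm.
Required throat t_e = P × Ω / (0.6 F_EXX × L) = 109 × 2.0 / (0.6 × 490 × 240 × 10⁻³) = 3.09 mm.
Required leg w = t_e / 0.707 = 4.37 mm → use 5 mm.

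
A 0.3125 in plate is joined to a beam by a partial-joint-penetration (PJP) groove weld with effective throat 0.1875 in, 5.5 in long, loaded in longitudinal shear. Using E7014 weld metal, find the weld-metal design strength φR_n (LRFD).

φR_n ≈ 32.5 kip

E70XX → F_EXX = 70 ksi.
Effective throat (given) t_e = 0.1875 in.
A_we = 0.1875 × 5.5 = 1.031 in².
F_nw = 0.6 F_EXX = 42 ksi.
φR_n = 0.75 × 42 × 1.031 = 32.48 kip.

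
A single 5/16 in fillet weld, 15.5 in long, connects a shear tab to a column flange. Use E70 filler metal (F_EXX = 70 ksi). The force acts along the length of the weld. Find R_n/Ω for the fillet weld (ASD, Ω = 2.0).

R_n/Ω ≈ 71.9 kip

Effective throat t_e = 0.707 × 0.3125 = 0.2209 in.
Total length L = 15.5 in; A_we = 0.2209 × 15.5 = 3.425 in².
F_nw = 0.6 F_EXX = 0.6 × 70 = 42 ksi.
R_n = 42 × 3.425 = 143.8 kip; R_n/Ω = 143.8/2.0 = 71.92 kip.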